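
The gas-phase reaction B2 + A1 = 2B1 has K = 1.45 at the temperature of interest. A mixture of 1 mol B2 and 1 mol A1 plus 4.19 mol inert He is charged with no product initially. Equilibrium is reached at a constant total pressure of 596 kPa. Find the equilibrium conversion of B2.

Basis: 1 mol B2 initially; let X = conversion of B2. Extent ξ = X.
Mole table: n_B2 = 1 − X; n_A1 = 1 − X; n_B1 = 2X; n_I = 4.19 (inert).
n_T stays at 6.19 (no change in mole number).
Mole fractions y_i = n_i/n_T; K = p_B1^2 / (p_B2 p_A1) with p_i = y_i·P.
Setting this equal to 1.45 and taking the physical root (0 < X < 1) gives X = 0.376.

X = 0.376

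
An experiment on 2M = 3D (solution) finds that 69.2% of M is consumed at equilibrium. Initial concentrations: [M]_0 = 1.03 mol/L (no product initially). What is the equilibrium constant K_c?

K_c = 12.1 mol/L

Let X = conversion of M.
Concentrations: [M] = 1.03 − 1.03X; [D] = 1.54X.
At X = 0.692: [M] = 0.317, [D] = 1.07.
K_c = [D]^3 / ([M]^2) = 12.1 mol/L.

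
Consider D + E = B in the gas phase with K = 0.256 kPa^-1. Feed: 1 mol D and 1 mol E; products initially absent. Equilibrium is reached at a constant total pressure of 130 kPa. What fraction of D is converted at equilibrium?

Basis: 1 mol D initially; let X = conversion of D. Extent ξ = X.
Mole table: n_D = 1 − X; n_E = 1 − X; n_B = X.
Summing: n_T = 2 − X.
With p_i = (n_i/n_T)P, K = p_B / (p_D p_E).
This yields a degree-2 equation in X; solving on (0,1), X = 0.829.

X = 0.829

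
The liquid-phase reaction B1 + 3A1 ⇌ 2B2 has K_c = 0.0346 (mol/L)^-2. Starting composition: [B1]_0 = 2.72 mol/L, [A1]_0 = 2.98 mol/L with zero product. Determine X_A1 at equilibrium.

X = 0.370

Let X = conversion of A1; extent ξ = 2.98X/3 mol/L.
Concentrations: [B1] = 2.72 − 0.993X; [A1] = 2.98 − 2.98X; [B2] = 1.99X.
K_c = [B2]^2 / ([B1] [A1]^3).
This equals 0.0346 at X = 0.370 (the root in 0 < X < 1).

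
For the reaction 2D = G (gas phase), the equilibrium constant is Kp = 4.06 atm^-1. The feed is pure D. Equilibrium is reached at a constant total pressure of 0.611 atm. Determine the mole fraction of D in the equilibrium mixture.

y_D = 0.465

Basis: 1 mol D initially; let X = conversion of D. Extent ξ = 0.5X.
Moles: n_D = 1 − X; n_G = 0.5X.
n_T = Σnᵢ = 1 − 0.5X.
y_i = n_i/n_T, p_i = y_i·P. Kp = p_G / (p_D^2).
Setting this equal to 4.06 atm^-1 and taking the physical root (0 < X < 1) gives X = 0.697.
Then n_D = 0.303, n_T = 0.651, so y_D = 0.465.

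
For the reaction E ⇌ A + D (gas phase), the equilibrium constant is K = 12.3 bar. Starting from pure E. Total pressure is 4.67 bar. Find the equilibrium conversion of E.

X = 0.851

Basis: 1 mol E initially; let X = conversion of E. Extent ξ = X.
At extent ξ: n_E = 1 − X; n_A = X; n_D = X.
Total moles n_T = 1 + X.
With p_i = (n_i/n_T)P, K = p_A p_D / (p_E).
This yields a degree-2 equation in X; solving on (0,1), X = 0.851.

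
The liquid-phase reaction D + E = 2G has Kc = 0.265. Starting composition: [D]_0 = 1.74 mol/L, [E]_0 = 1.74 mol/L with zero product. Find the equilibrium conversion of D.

X = 0.205

Let X = conversion of D; extent ξ = 1.74·X mol/L.
Concentrations: [D] = 1.74 − 1.74X; [E] = 1.74 − 1.74X; [G] = 3.48X.
Kc = [G]^2 / ([D] [E]).
Equating to 0.265: the physical root is X = 0.205.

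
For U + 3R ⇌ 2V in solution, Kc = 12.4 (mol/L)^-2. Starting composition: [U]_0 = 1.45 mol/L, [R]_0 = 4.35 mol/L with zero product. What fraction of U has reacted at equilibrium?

X = 0.761

Let X = conversion of U; extent ξ = 1.45·X mol/L.
Concentrations: [U] = 1.45 − 1.45X; [R] = 4.35 − 4.35X; [V] = 2.9X.
Kc = [V]^2 / ([U] [R]^3).
This equals 12.4 at X = 0.761 (the root in 0 < X < 1).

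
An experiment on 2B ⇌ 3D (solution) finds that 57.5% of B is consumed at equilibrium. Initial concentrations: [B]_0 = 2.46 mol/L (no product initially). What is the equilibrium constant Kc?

Let X = conversion of B.
Concentrations: [B] = 2.46 − 2.46X; [D] = 3.69X.
At X = 0.575: [B] = 1.05, [D] = 2.12.
Kc = [D]^3 / ([B]^2) = 8.74 mol/L.

Kc = 8.74 mol/L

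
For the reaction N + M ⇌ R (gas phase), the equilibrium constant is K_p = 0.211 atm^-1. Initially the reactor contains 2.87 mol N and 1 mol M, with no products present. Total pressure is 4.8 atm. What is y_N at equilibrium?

y_N = 0.710

Basis: 1 mol M initially; let X = conversion of M. Extent ξ = X.
Species balance: n_N = 2.87 − X; n_M = 1 − X; n_R = X.
n_T = Σnᵢ = 3.87 − X.
y_i = n_i/n_T, p_i = y_i·P. K_p = p_R / (p_N p_M).
This yields a degree-2 equation in X; solving on (0,1), X = 0.418.
Then n_N = 2.45, n_T = 3.45, so y_N = 0.710.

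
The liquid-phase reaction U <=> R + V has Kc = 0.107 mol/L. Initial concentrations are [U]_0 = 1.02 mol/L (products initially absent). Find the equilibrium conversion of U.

Let X = conversion of U; extent ξ = 1.02·X mol/L.
Concentrations: [U] = 1.02 − 1.02X; [R] = 1.02X; [V] = 1.02X.
Kc = [R] [V] / ([U]).
Equating to 0.107 mol/L: the physical root is X = 0.276.

X = 0.276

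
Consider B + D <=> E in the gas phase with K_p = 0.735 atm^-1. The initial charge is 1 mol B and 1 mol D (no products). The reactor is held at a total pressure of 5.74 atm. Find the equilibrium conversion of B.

Let X = conversion of B (basis 1 mol B); extent of reaction ξ = X.
Mole table: n_B = 1 − X; n_D = 1 − X; n_E = X.
Summing: n_T = 2 − X.
Mole fractions y_i = n_i/n_T; K_p = p_E / (p_B p_D) with p_i = y_i·P.
This yields a degree-2 equation in X; solving on (0,1), X = 0.562.

X = 0.562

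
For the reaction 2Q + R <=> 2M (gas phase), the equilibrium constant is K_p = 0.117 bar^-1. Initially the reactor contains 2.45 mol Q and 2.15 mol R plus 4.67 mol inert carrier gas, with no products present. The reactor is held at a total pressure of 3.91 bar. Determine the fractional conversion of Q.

X = 0.235

Take 2.45 mol Q as basis and let X be its fractional conversion, so ξ = 1.23X.
Species balance: n_Q = 2.45 − 2.45X; n_R = 2.15 − 1.23X; n_M = 2.45X; n_I = 4.67 (inert).
Total moles n_T = 9.27 − 1.23X.
Mole fractions y_i = n_i/n_T; K_p = p_M^2 / (p_Q^2 p_R) with p_i = y_i·P.
Substituting and setting equal to 0.117 bar^-1 gives a polynomial in X; the root in (0,1) is X = 0.235.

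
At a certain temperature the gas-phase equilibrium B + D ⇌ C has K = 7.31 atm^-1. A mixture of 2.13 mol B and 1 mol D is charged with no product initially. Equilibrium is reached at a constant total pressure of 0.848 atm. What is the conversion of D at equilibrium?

Take 1 mol D as basis and let X be its fractional conversion, so ξ = X.
At extent ξ: n_B = 2.13 − X; n_D = 1 − X; n_C = X.
Summing: n_T = 3.13 − X.
With p_i = (n_i/n_T)P, K = p_C / (p_B p_D).
Setting this equal to 7.31 atm^-1 and taking the physical root (0 < X < 1) gives X = 0.781.

X = 0.781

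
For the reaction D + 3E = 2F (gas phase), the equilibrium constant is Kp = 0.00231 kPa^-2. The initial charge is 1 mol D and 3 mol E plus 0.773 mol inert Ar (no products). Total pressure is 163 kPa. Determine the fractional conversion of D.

X = 0.665

Take 1 mol D as basis and let X be its fractional conversion, so ξ = X.
Species balance: n_D = 1 − X; n_E = 3 − 3X; n_F = 2X; n_I = 0.773 (inert).
Summing: n_T = 4.77 − 2X.
y_i = n_i/n_T, p_i = y_i·P. Kp = p_F^2 / (p_D p_E^3).
Substituting and setting equal to 0.00231 kPa^-2 gives a polynomial in X; the root in (0,1) is X = 0.665.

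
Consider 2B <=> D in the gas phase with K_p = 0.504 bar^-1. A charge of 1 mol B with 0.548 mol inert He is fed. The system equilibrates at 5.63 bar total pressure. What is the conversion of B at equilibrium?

Basis: 1 mol B initially; let X = conversion of B. Extent ξ = 0.5X.
Mole table: n_B = 1 − X; n_D = 0.5X; n_I = 0.548 (inert).
Summing: n_T = 1.55 − 0.5X.
Mole fractions y_i = n_i/n_T; K_p = p_D / (p_B^2) with p_i = y_i·P.
Setting this equal to 0.504 bar^-1 and taking the physical root (0 < X < 1) gives X = 0.630.

X = 0.630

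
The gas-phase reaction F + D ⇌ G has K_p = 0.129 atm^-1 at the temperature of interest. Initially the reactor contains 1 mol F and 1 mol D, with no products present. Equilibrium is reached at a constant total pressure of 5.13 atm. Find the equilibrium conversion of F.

Take 1 mol F as basis and let X be its fractional conversion, so ξ = X.
Mole table: n_F = 1 − X; n_D = 1 − X; n_G = X.
n_T = Σnᵢ = 2 − X.
y_i = n_i/n_T, p_i = y_i·P. K_p = p_G / (p_F p_D).
Substituting and setting equal to 0.129 atm^-1 gives a polynomial in X; the root in (0,1) is X = 0.224.

X = 0.224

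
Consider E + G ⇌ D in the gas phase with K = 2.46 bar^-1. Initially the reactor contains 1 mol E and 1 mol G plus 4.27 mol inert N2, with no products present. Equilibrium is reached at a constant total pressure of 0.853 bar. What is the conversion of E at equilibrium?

Take 1 mol E as basis and let X be its fractional conversion, so ξ = X.
Moles: n_E = 1 − X; n_G = 1 − X; n_D = X; n_I = 4.27 (inert).
Summing: n_T = 6.27 − X.
With p_i = (n_i/n_T)P, K = p_D / (p_E p_G).
Equating to 2.46 bar^-1 and solving on 0 < X < 1: X = 0.214.

X = 0.214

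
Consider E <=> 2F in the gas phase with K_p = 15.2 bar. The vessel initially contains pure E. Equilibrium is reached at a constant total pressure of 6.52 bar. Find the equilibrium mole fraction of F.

Take 1 mol E as basis and let X be its fractional conversion, so ξ = X.
Moles: n_E = 1 − X; n_F = 2X.
n_T = Σnᵢ = 1 + X.
Mole fractions y_i = n_i/n_T; K_p = p_F^2 / (p_E) with p_i = y_i·P.
This yields a degree-2 equation in X; solving on (0,1), X = 0.607.
Then n_F = 1.21, n_T = 1.61, so y_F = 0.755.

y_F = 0.755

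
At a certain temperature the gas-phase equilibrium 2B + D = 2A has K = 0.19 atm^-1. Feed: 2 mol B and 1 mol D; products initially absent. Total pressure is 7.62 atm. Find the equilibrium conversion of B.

X = 0.371

Take 2 mol B as basis and let X be its fractional conversion, so ξ = X.
Species balance: n_B = 2 − 2X; n_D = 1 − X; n_A = 2X.
Total moles n_T = 3 − X.
With p_i = (n_i/n_T)P, K = p_A^2 / (p_B^2 p_D).
This yields a degree-3 equation in X; solving on (0,1), X = 0.371.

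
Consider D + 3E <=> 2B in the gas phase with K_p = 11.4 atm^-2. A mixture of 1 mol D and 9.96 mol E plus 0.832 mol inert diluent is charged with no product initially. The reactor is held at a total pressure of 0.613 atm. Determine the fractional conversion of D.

X = 0.838

Take 1 mol D as basis and let X be its fractional conversion, so ξ = X.
At extent ξ: n_D = 1 − X; n_E = 9.96 − 3X; n_B = 2X; n_I = 0.832 (inert).
Summing: n_T = 11.8 − 2X.
y_i = n_i/n_T, p_i = y_i·P. K_p = p_B^2 / (p_D p_E^3).
Setting this equal to 11.4 atm^-2 and taking the physical root (0 < X < 1) gives X = 0.838.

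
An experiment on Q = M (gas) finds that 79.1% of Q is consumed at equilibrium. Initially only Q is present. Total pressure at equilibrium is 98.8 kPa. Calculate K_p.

Basis: 1 mol Q initially; let X = conversion of Q. Extent ξ = X.
Mole table: n_Q = 1 − X; n_M = X.
n_T stays at 1 (no change in mole number).
At X = 0.791: n_Q = 0.209, n_M = 0.791, n_T = 1.
p_i = (n_i/n_T)·P. K_p = p_M / (p_Q) = 3.78.

K_p = 3.78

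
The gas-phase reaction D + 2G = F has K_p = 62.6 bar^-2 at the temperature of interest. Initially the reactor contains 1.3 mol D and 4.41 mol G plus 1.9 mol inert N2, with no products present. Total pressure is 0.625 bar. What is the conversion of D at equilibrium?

Let X = conversion of D (basis 1.3 mol D); extent of reaction ξ = 1.3X.
Mole table: n_D = 1.3 − 1.3X; n_G = 4.41 − 2.6X; n_F = 1.3X; n_I = 1.9 (inert).
Summing: n_T = 7.61 − 2.6X.
Mole fractions y_i = n_i/n_T; K_p = p_F / (p_D p_G^2) with p_i = y_i·P.
Equating to 62.6 bar^-2 and solving on 0 < X < 1: X = 0.811.

X = 0.811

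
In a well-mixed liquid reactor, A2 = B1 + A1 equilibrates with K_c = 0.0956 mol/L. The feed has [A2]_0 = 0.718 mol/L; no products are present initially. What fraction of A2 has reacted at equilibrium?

X = 0.304

Let X = conversion of A2; extent ξ = 0.718·X mol/L.
Concentrations: [A2] = 0.718 − 0.718X; [B1] = 0.718X; [A1] = 0.718X.
K_c = [B1] [A1] / ([A2]).
This equals 0.0956 at X = 0.304 (the root in 0 < X < 1).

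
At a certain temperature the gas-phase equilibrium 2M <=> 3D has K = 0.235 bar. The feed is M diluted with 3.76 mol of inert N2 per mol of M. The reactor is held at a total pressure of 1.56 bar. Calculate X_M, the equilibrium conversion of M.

Basis: 1 mol M initially; let X = conversion of M. Extent ξ = 0.5X.
At extent ξ: n_M = 1 − X; n_D = 1.5X; n_I = 3.76 (inert).
n_T = Σnᵢ = 4.76 + 0.5X.
Mole fractions y_i = n_i/n_T; K = p_D^3 / (p_M^2) with p_i = y_i·P.
Equating to 0.235 bar and solving on 0 < X < 1: X = 0.421.

X = 0.421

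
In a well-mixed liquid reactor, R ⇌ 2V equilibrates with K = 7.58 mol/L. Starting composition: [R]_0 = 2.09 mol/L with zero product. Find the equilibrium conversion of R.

X = 0.601

Let X = conversion of R; extent ξ = 2.09·X mol/L.
Concentrations: [R] = 2.09 − 2.09X; [V] = 4.18X.
K = [V]^2 / ([R]).
This equals 7.58 at X = 0.601 (the root in 0 < X < 1).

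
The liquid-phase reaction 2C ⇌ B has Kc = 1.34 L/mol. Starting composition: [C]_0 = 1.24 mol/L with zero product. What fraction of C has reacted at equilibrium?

Let X = conversion of C; extent ξ = 1.24X/2 mol/L.
Concentrations: [C] = 1.24 − 1.24X; [B] = 0.62X.
Kc = [B] / ([C]^2).
Solving Kc = 1.34 for X ∈ (0,1): X = 0.582.

X = 0.582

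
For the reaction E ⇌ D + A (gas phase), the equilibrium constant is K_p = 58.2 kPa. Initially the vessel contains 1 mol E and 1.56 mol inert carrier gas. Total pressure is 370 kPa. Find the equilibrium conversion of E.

X = 0.493

Take 1 mol E as basis and let X be its fractional conversion, so ξ = X.
Mole table: n_E = 1 − X; n_D = X; n_A = X; n_I = 1.56 (inert).
n_T = Σnᵢ = 2.56 + X.
y_i = n_i/n_T, p_i = y_i·P. K_p = p_D p_A / (p_E).
Setting this equal to 58.2 kPa and taking the physical root (0 < X < 1) gives X = 0.493.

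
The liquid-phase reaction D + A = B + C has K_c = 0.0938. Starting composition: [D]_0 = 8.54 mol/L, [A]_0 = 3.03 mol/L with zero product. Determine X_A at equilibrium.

X = 0.378

Let X = conversion of A; extent ξ = 3.03·X mol/L.
Concentrations: [D] = 8.54 − 3.03X; [A] = 3.03 − 3.03X; [B] = 3.03X; [C] = 3.03X.
K_c = [B] [C] / ([D] [A]).
This equals 0.0938 at X = 0.378 (the root in 0 < X < 1).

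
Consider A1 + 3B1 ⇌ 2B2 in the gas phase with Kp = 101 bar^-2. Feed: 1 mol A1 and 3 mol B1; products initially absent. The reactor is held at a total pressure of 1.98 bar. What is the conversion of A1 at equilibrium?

Take 1 mol A1 as basis and let X be its fractional conversion, so ξ = X.
Species balance: n_A1 = 1 − X; n_B1 = 3 − 3X; n_B2 = 2X.
Total moles n_T = 4 − 2X.
Mole fractions y_i = n_i/n_T; Kp = p_B2^2 / (p_A1 p_B1^3) with p_i = y_i·P.
Equating to 101 bar^-2 and solving on 0 < X < 1: X = 0.807.

X = 0.807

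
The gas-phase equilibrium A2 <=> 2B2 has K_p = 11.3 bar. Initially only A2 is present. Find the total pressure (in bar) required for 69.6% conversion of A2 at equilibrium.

P = 3.01 bar

Let X = conversion of A2 (basis 1 mol A2); extent of reaction ξ = X.
Species balance: n_A2 = 1 − X; n_B2 = 2X.
Total moles n_T = 1 + X.
K_p = p_B2^2 / (p_A2) with p_i = (n_i/n_T)·P.
At X = 0.696: the mole-fraction product g(X) = Π y_i^ν_i = 3.758. Since K_p = g(X)·P^{1}, P = (K_p/g)^(1/1) = (11.3/3.758)^(1/1) = 3.01 bar.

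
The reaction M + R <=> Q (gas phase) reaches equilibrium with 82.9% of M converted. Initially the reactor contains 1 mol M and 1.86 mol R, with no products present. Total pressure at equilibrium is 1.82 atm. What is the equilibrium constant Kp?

Kp = 5.25 atm^-1

Take 1 mol M as basis and let X be its fractional conversion, so ξ = X.
Moles: n_M = 1 − X; n_R = 1.86 − X; n_Q = X.
Total moles n_T = 2.86 − X.
At X = 0.829: n_M = 0.171, n_R = 1.03, n_Q = 0.829, n_T = 2.03.
p_i = (n_i/n_T)·P. Kp = p_Q / (p_M p_R) = 5.25 atm^-1.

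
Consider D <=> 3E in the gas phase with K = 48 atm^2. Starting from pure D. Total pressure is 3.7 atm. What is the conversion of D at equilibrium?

X = 0.627

Take 1 mol D as basis and let X be its fractional conversion, so ξ = X.
Mole table: n_D = 1 − X; n_E = 3X.
n_T = Σnᵢ = 1 + 2X.
y_i = n_i/n_T, p_i = y_i·P. K = p_E^3 / (p_D).
Setting this equal to 48 atm^2 and taking the physical root (0 < X < 1) gives X = 0.627.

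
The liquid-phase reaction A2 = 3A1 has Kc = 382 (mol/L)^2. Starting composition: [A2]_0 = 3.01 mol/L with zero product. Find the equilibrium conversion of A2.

Let X = conversion of A2; extent ξ = 3.01·X mol/L.
Concentrations: [A2] = 3.01 − 3.01X; [A1] = 9.03X.
Kc = [A1]^3 / ([A2]).
Solving Kc = 382 for X ∈ (0,1): X = 0.740.

X = 0.740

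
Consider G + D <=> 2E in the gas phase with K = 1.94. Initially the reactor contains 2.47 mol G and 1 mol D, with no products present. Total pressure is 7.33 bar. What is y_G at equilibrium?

Take 1 mol D as basis and let X be its fractional conversion, so ξ = X.
Mole table: n_G = 2.47 − X; n_D = 1 − X; n_E = 2X.
Since Δν = 0, n_T = 3.47 throughout.
With p_i = (n_i/n_T)P, K = p_E^2 / (p_G p_D).
Setting this equal to 1.94 and taking the physical root (0 < X < 1) gives X = 0.601.
Then n_G = 1.87, n_T = 3.47, so y_G = 0.539.

y_G = 0.539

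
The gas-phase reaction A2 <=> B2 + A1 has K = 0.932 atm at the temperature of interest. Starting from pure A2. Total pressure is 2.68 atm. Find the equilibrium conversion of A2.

X = 0.508

Basis: 1 mol A2 initially; let X = conversion of A2. Extent ξ = X.
At extent ξ: n_A2 = 1 − X; n_B2 = X; n_A1 = X.
Total moles n_T = 1 + X.
With p_i = (n_i/n_T)P, K = p_B2 p_A1 / (p_A2).
Substituting and setting equal to 0.932 atm gives a polynomial in X; the root in (0,1) is X = 0.508.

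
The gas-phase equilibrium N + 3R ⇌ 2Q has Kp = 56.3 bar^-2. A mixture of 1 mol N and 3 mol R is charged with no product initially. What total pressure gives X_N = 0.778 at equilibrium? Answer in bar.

P = 1.98 bar

Basis: 1 mol N initially; let X = conversion of N. Extent ξ = X.
At extent ξ: n_N = 1 − X; n_R = 3 − 3X; n_Q = 2X.
Summing: n_T = 4 − 2X.
Kp = p_Q^2 / (p_N p_R^3) with p_i = (n_i/n_T)·P.
At X = 0.778: the mole-fraction product g(X) = Π y_i^ν_i = 220.5. Since Kp = g(X)·P^{-2}, P = (g/Kp)^(1/2) = (220.5/56.3)^(1/2) = 1.98 bar.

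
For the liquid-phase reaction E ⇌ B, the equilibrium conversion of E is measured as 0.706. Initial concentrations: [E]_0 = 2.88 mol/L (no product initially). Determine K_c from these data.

K_c = 2.4

Let X = conversion of E.
Concentrations: [E] = 2.88 − 2.88X; [B] = 2.88X.
At X = 0.706: [E] = 0.847, [B] = 2.03.
K_c = [B] / ([E]) = 2.4.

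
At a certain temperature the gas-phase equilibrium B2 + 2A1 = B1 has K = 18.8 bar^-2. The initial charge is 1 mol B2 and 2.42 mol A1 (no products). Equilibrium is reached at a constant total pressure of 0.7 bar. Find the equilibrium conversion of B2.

X = 0.701

Let X = conversion of B2 (basis 1 mol B2); extent of reaction ξ = X.
Mole table: n_B2 = 1 − X; n_A1 = 2.42 − 2X; n_B1 = X.
Total moles n_T = 3.42 − 2X.
y_i = n_i/n_T, p_i = y_i·P. K = p_B1 / (p_B2 p_A1^2).
Substituting and setting equal to 18.8 bar^-2 gives a polynomial in X; the root in (0,1) is X = 0.701.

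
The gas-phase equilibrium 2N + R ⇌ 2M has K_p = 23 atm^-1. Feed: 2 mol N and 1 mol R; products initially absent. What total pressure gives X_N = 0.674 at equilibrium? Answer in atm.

P = 1.33 atm

Let X = conversion of N (basis 2 mol N); extent of reaction ξ = X.
Species balance: n_N = 2 − 2X; n_R = 1 − X; n_M = 2X.
Summing: n_T = 3 − X.
K_p = p_M^2 / (p_N^2 p_R) with p_i = (n_i/n_T)·P.
At X = 0.674: the mole-fraction product g(X) = Π y_i^ν_i = 30.5. Since K_p = g(X)·P^{-1}, P = (g/K_p)^(1/1) = (30.5/23)^(1/1) = 1.33 atm.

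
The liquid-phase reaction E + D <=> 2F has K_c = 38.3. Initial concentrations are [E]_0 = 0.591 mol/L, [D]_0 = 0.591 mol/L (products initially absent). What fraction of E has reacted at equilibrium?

Let X = conversion of E; extent ξ = 0.591·X mol/L.
Concentrations: [E] = 0.591 − 0.591X; [D] = 0.591 − 0.591X; [F] = 1.18X.
K_c = [F]^2 / ([E] [D]).
This equals 38.3 at X = 0.756 (the root in 0 < X < 1).

X = 0.756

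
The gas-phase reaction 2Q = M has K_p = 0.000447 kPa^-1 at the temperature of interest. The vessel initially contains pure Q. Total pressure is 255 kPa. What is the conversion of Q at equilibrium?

X = 0.171

Take 1 mol Q as basis and let X be its fractional conversion, so ξ = 0.5X.
Mole table: n_Q = 1 − X; n_M = 0.5X.
Total moles n_T = 1 − 0.5X.
Mole fractions y_i = n_i/n_T; K_p = p_M / (p_Q^2) with p_i = y_i·P.
This yields a degree-2 equation in X; solving on (0,1), X = 0.171.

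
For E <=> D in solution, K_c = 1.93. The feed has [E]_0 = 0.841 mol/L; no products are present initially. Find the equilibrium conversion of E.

Let X = conversion of E; extent ξ = 0.841·X mol/L.
Concentrations: [E] = 0.841 − 0.841X; [D] = 0.841X.
K_c = [D] / ([E]).
Solving K_c = 1.93 for X ∈ (0,1): X = 0.659.

X = 0.659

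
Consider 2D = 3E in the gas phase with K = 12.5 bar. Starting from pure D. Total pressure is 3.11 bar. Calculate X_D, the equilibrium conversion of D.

Basis: 1 mol D initially; let X = conversion of D. Extent ξ = 0.5X.
Mole table: n_D = 1 − X; n_E = 1.5X.
n_T = Σnᵢ = 1 + 0.5X.
Mole fractions y_i = n_i/n_T; K = p_E^3 / (p_D^2) with p_i = y_i·P.
Equating to 12.5 bar and solving on 0 < X < 1: X = 0.614.

X = 0.614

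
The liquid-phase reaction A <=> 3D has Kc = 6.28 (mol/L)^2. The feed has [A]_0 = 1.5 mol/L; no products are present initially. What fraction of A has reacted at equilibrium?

X = 0.397

Let X = conversion of A; extent ξ = 1.5·X mol/L.
Concentrations: [A] = 1.5 − 1.5X; [D] = 4.5X.
Kc = [D]^3 / ([A]).
This equals 6.28 at X = 0.397 (the root in 0 < X < 1).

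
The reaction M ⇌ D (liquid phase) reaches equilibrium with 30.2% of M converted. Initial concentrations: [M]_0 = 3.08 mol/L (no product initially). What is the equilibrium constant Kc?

Kc = 0.433

Let X = conversion of M.
Concentrations: [M] = 3.08 − 3.08X; [D] = 3.08X.
At X = 0.302: [M] = 2.15, [D] = 0.93.
Kc = [D] / ([M]) = 0.433.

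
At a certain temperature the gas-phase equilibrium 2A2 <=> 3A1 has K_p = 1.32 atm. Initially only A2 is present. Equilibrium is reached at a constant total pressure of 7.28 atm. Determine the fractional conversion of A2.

Basis: 1 mol A2 initially; let X = conversion of A2. Extent ξ = 0.5X.
At extent ξ: n_A2 = 1 − X; n_A1 = 1.5X.
n_T = Σnᵢ = 1 + 0.5X.
Mole fractions y_i = n_i/n_T; K_p = p_A1^3 / (p_A2^2) with p_i = y_i·P.
Equating to 1.32 atm and solving on 0 < X < 1: X = 0.309.

X = 0.309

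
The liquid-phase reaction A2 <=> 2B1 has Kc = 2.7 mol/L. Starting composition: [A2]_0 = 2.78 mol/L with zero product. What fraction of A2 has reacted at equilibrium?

X = 0.386

Let X = conversion of A2; extent ξ = 2.78·X mol/L.
Concentrations: [A2] = 2.78 − 2.78X; [B1] = 5.56X.
Kc = [B1]^2 / ([A2]).
Setting equal to 2.7 and solving for X on (0,1) gives X = 0.386.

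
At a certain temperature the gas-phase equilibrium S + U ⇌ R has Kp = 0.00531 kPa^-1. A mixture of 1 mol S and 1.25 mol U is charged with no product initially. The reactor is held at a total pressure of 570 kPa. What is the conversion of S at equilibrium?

X = 0.554

Let X = conversion of S (basis 1 mol S); extent of reaction ξ = X.
Species balance: n_S = 1 − X; n_U = 1.25 − X; n_R = X.
Summing: n_T = 2.25 − X.
With p_i = (n_i/n_T)P, Kp = p_R / (p_S p_U).
Substituting and setting equal to 0.00531 kPa^-1 gives a polynomial in X; the root in (0,1) is X = 0.554.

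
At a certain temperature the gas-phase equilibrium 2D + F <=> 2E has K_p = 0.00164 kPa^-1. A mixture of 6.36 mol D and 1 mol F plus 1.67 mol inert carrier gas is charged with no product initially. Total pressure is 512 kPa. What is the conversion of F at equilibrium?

X = 0.553

Let X = conversion of F (basis 1 mol F); extent of reaction ξ = X.
Mole table: n_D = 6.36 − 2X; n_F = 1 − X; n_E = 2X; n_I = 1.67 (inert).
Total moles n_T = 9.03 − X.
y_i = n_i/n_T, p_i = y_i·P. K_p = p_E^2 / (p_D^2 p_F).
This yields a degree-3 equation in X; solving on (0,1), X = 0.553.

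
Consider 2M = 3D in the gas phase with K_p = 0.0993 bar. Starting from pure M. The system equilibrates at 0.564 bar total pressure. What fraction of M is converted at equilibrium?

Take 1 mol M as basis and let X be its fractional conversion, so ξ = 0.5X.
Mole table: n_M = 1 − X; n_D = 1.5X.
Summing: n_T = 1 + 0.5X.
y_i = n_i/n_T, p_i = y_i·P. K_p = p_D^3 / (p_M^2).
Equating to 0.0993 bar and solving on 0 < X < 1: X = 0.307.

X = 0.307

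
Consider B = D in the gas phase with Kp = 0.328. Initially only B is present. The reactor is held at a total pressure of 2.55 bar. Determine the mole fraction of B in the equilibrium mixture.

y_B = 0.753

Take 1 mol B as basis and let X be its fractional conversion, so ξ = X.
Species balance: n_B = 1 − X; n_D = X.
Total moles n_T = 1 (Δν = 0, constant).
With p_i = (n_i/n_T)P, Kp = p_D / (p_B).
Equating to 0.328 and solving on 0 < X < 1: X = 0.247.
Then n_B = 0.753, n_T = 1, so y_B = 0.753.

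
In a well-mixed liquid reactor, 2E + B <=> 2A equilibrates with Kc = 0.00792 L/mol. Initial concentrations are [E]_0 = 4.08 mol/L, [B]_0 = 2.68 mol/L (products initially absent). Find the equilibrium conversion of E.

X = 0.122

Let X = conversion of E; extent ξ = 4.08X/2 mol/L.
Concentrations: [E] = 4.08 − 4.08X; [B] = 2.68 − 2.04X; [A] = 4.08X.
Kc = [A]^2 / ([E]^2 [B]).
This equals 0.00792 at X = 0.122 (the root in 0 < X < 1).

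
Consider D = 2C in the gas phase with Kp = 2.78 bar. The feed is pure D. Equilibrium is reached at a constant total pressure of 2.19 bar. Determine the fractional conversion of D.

Let X = conversion of D (basis 1 mol D); extent of reaction ξ = X.
Mole table: n_D = 1 − X; n_C = 2X.
n_T = Σnᵢ = 1 + X.
Mole fractions y_i = n_i/n_T; Kp = p_C^2 / (p_D) with p_i = y_i·P.
This yields a degree-2 equation in X; solving on (0,1), X = 0.491.

X = 0.491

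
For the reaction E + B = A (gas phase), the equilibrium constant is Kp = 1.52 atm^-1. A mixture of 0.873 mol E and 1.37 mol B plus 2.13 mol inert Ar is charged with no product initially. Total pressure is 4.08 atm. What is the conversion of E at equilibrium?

Basis: 0.873 mol E initially; let X = conversion of E. Extent ξ = 0.873X.
Moles: n_E = 0.873 − 0.873X; n_B = 1.37 − 0.873X; n_A = 0.873X; n_I = 2.13 (inert).
Total moles n_T = 4.37 − 0.873X.
Mole fractions y_i = n_i/n_T; Kp = p_A / (p_E p_B) with p_i = y_i·P.
Substituting and setting equal to 1.52 atm^-1 gives a polynomial in X; the root in (0,1) is X = 0.581.

X = 0.581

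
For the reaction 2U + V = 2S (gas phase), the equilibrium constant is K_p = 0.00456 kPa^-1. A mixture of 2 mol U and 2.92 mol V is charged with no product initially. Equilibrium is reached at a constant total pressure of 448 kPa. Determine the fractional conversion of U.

X = 0.514

Basis: 2 mol U initially; let X = conversion of U. Extent ξ = X.
Moles: n_U = 2 − 2X; n_V = 2.92 − X; n_S = 2X.
Total moles n_T = 4.92 − X.
y_i = n_i/n_T, p_i = y_i·P. K_p = p_S^2 / (p_U^2 p_V).
Substituting and setting equal to 0.00456 kPa^-1 gives a polynomial in X; the root in (0,1) is X = 0.514.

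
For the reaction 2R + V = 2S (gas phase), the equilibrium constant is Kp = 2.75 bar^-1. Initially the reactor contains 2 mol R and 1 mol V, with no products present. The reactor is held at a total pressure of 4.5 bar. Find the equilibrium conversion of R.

X = 0.592

Let X = conversion of R (basis 2 mol R); extent of reaction ξ = X.
Species balance: n_R = 2 − 2X; n_V = 1 − X; n_S = 2X.
Summing: n_T = 3 − X.
Mole fractions y_i = n_i/n_T; Kp = p_S^2 / (p_R^2 p_V) with p_i = y_i·P.
Equating to 2.75 bar^-1 and solving on 0 < X < 1: X = 0.592.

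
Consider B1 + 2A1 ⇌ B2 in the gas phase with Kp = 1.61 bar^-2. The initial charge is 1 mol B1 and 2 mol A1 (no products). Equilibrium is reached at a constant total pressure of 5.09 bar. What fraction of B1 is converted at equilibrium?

X = 0.788

Basis: 1 mol B1 initially; let X = conversion of B1. Extent ξ = X.
Species balance: n_B1 = 1 − X; n_A1 = 2 − 2X; n_B2 = X.
Total moles n_T = 3 − 2X.
Mole fractions y_i = n_i/n_T; Kp = p_B2 / (p_B1 p_A1^2) with p_i = y_i·P.
Substituting and setting equal to 1.61 bar^-2 gives a polynomial in X; the root in (0,1) is X = 0.788.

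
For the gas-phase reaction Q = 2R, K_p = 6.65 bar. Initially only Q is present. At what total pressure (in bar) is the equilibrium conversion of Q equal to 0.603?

Basis: 1 mol Q initially; let X = conversion of Q. Extent ξ = X.
At extent ξ: n_Q = 1 − X; n_R = 2X.
Total moles n_T = 1 + X.
K_p = p_R^2 / (p_Q) with p_i = (n_i/n_T)·P.
At X = 0.603: the mole-fraction product g(X) = Π y_i^ν_i = 2.285. Since K_p = g(X)·P^{1}, P = (K_p/g)^(1/1) = (6.65/2.285)^(1/1) = 2.91 bar.

P = 2.91 bar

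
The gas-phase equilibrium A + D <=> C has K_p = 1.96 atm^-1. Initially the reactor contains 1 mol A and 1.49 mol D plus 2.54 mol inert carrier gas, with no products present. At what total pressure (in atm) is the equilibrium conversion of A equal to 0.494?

P = 2.27 atm

Basis: 1 mol A initially; let X = conversion of A. Extent ξ = X.
Mole table: n_A = 1 − X; n_D = 1.49 − X; n_C = X; n_I = 2.54 (inert).
Total moles n_T = 5.03 − X.
K_p = p_C / (p_A p_D) with p_i = (n_i/n_T)·P.
At X = 0.494: the mole-fraction product g(X) = Π y_i^ν_i = 4.446. Since K_p = g(X)·P^{-1}, P = (g/K_p)^(1/1) = (4.446/1.96)^(1/1) = 2.27 atm.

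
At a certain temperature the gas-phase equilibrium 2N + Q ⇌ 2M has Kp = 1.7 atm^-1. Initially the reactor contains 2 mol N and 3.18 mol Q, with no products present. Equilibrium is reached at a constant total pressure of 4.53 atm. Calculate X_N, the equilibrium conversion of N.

X = 0.674

Let X = conversion of N (basis 2 mol N); extent of reaction ξ = X.
Mole table: n_N = 2 − 2X; n_Q = 3.18 − X; n_M = 2X.
Total moles n_T = 5.18 − X.
With p_i = (n_i/n_T)P, Kp = p_M^2 / (p_N^2 p_Q).
Equating to 1.7 atm^-1 and solving on 0 < X < 1: X = 0.674.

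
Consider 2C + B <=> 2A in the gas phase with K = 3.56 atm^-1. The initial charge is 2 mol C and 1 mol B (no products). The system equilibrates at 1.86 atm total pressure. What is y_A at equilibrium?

y_A = 0.428

Take 2 mol C as basis and let X be its fractional conversion, so ξ = X.
Species balance: n_C = 2 − 2X; n_B = 1 − X; n_A = 2X.
Summing: n_T = 3 − X.
With p_i = (n_i/n_T)P, K = p_A^2 / (p_C^2 p_B).
Setting this equal to 3.56 atm^-1 and taking the physical root (0 < X < 1) gives X = 0.529.
Then n_A = 1.06, n_T = 2.47, so y_A = 0.428.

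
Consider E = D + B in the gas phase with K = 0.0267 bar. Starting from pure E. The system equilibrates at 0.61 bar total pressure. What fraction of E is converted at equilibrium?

Basis: 1 mol E initially; let X = conversion of E. Extent ξ = X.
Moles: n_E = 1 − X; n_D = X; n_B = X.
Total moles n_T = 1 + X.
y_i = n_i/n_T, p_i = y_i·P. K = p_D p_B / (p_E).
Substituting and setting equal to 0.0267 bar gives a polynomial in X; the root in (0,1) is X = 0.205.

X = 0.205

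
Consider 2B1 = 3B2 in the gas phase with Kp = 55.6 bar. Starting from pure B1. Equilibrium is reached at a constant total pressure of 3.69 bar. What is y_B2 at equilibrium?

Let X = conversion of B1 (basis 1 mol B1); extent of reaction ξ = 0.5X.
Moles: n_B1 = 1 − X; n_B2 = 1.5X.
Total moles n_T = 1 + 0.5X.
y_i = n_i/n_T, p_i = y_i·P. Kp = p_B2^3 / (p_B1^2).
Substituting and setting equal to 55.6 bar gives a polynomial in X; the root in (0,1) is X = 0.742.
Then n_B2 = 1.11, n_T = 1.37, so y_B2 = 0.812.

y_B2 = 0.812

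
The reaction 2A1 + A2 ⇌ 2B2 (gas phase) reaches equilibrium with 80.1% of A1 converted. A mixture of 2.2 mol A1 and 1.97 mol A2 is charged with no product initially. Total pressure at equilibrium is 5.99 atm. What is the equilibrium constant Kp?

Let X = conversion of A1 (basis 2.2 mol A1); extent of reaction ξ = 1.1X.
Species balance: n_A1 = 2.2 − 2.2X; n_A2 = 1.97 − 1.1X; n_B2 = 2.2X.
Total moles n_T = 4.17 − 1.1X.
At X = 0.801: n_A1 = 0.438, n_A2 = 1.09, n_B2 = 1.76, n_T = 3.29.
p_i = (n_i/n_T)·P. Kp = p_B2^2 / (p_A1^2 p_A2) = 8.17 atm^-1.

Kp = 8.17 atm^-1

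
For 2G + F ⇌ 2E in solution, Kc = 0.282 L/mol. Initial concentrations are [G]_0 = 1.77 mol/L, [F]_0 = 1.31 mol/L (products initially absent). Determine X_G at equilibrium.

Let X = conversion of G; extent ξ = 1.77X/2 mol/L.
Concentrations: [G] = 1.77 − 1.77X; [F] = 1.31 − 0.885X; [E] = 1.77X.
Kc = [E]^2 / ([G]^2 [F]).
Equating to 0.282 L/mol: the physical root is X = 0.347.

X = 0.347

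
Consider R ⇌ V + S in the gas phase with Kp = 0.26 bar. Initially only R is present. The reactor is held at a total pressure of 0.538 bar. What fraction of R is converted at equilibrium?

Let X = conversion of R (basis 1 mol R); extent of reaction ξ = X.
Species balance: n_R = 1 − X; n_V = X; n_S = X.
Total moles n_T = 1 + X.
With p_i = (n_i/n_T)P, Kp = p_V p_S / (p_R).
Substituting and setting equal to 0.26 bar gives a polynomial in X; the root in (0,1) is X = 0.571.

X = 0.571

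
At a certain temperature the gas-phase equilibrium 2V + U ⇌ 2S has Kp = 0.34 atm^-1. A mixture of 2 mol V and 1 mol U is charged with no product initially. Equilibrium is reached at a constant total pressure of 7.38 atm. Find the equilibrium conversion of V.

Take 2 mol V as basis and let X be its fractional conversion, so ξ = X.
Mole table: n_V = 2 − 2X; n_U = 1 − X; n_S = 2X.
n_T = Σnᵢ = 3 − X.
Mole fractions y_i = n_i/n_T; Kp = p_S^2 / (p_V^2 p_U) with p_i = y_i·P.
This yields a degree-3 equation in X; solving on (0,1), X = 0.428.

X = 0.428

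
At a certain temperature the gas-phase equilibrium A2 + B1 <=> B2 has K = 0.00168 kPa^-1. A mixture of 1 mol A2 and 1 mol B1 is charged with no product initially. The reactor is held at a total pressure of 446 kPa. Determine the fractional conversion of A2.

Take 1 mol A2 as basis and let X be its fractional conversion, so ξ = X.
Species balance: n_A2 = 1 − X; n_B1 = 1 − X; n_B2 = X.
Total moles n_T = 2 − X.
y_i = n_i/n_T, p_i = y_i·P. K = p_B2 / (p_A2 p_B1).
Substituting and setting equal to 0.00168 kPa^-1 gives a polynomial in X; the root in (0,1) is X = 0.244.

X = 0.244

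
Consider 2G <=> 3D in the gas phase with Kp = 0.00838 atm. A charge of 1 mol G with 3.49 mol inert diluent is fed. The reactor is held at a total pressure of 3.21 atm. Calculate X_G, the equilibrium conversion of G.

Let X = conversion of G (basis 1 mol G); extent of reaction ξ = 0.5X.
At extent ξ: n_G = 1 − X; n_D = 1.5X; n_I = 3.49 (inert).
Total moles n_T = 4.49 + 0.5X.
Mole fractions y_i = n_i/n_T; Kp = p_D^3 / (p_G^2) with p_i = y_i·P.
Substituting and setting equal to 0.00838 atm gives a polynomial in X; the root in (0,1) is X = 0.138.

X = 0.138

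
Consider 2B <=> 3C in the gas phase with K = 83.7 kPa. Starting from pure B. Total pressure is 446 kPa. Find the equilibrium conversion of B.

Let X = conversion of B (basis 1 mol B); extent of reaction ξ = 0.5X.
At extent ξ: n_B = 1 − X; n_C = 1.5X.
n_T = Σnᵢ = 1 + 0.5X.
y_i = n_i/n_T, p_i = y_i·P. K = p_C^3 / (p_B^2).
Setting this equal to 83.7 kPa and taking the physical root (0 < X < 1) gives X = 0.312.

X = 0.312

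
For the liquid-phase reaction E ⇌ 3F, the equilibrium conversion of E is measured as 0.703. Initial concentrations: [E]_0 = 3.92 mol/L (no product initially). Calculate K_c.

K_c = 485 (mol/L)^2

Let X = conversion of E.
Concentrations: [E] = 3.92 − 3.92X; [F] = 11.8X.
At X = 0.703: [E] = 1.16, [F] = 8.27.
K_c = [F]^3 / ([E]) = 485 (mol/L)^2.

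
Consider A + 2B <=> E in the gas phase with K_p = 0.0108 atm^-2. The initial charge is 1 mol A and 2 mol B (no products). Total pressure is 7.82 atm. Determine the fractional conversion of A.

Basis: 1 mol A initially; let X = conversion of A. Extent ξ = X.
Mole table: n_A = 1 − X; n_B = 2 − 2X; n_E = X.
Total moles n_T = 3 − 2X.
Mole fractions y_i = n_i/n_T; K_p = p_E / (p_A p_B^2) with p_i = y_i·P.
Substituting and setting equal to 0.0108 atm^-2 gives a polynomial in X; the root in (0,1) is X = 0.200.

X = 0.200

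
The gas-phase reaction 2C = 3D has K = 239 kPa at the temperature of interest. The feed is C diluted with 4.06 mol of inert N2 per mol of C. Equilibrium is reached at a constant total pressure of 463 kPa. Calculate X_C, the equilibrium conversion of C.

Basis: 1 mol C initially; let X = conversion of C. Extent ξ = 0.5X.
Mole table: n_C = 1 − X; n_D = 1.5X; n_I = 4.06 (inert).
Summing: n_T = 5.06 + 0.5X.
With p_i = (n_i/n_T)P, K = p_D^3 / (p_C^2).
Substituting and setting equal to 239 kPa gives a polynomial in X; the root in (0,1) is X = 0.549.

X = 0.549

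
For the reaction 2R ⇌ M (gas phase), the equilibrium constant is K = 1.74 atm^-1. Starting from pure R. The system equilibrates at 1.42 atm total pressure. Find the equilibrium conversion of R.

X = 0.697

Let X = conversion of R (basis 1 mol R); extent of reaction ξ = 0.5X.
Moles: n_R = 1 − X; n_M = 0.5X.
Summing: n_T = 1 − 0.5X.
Mole fractions y_i = n_i/n_T; K = p_M / (p_R^2) with p_i = y_i·P.
This yields a degree-2 equation in X; solving on (0,1), X = 0.697.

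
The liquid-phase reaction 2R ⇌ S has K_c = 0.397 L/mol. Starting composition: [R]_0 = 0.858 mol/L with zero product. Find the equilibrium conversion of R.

Let X = conversion of R; extent ξ = 0.858X/2 mol/L.
Concentrations: [R] = 0.858 − 0.858X; [S] = 0.429X.
K_c = [S] / ([R]^2).
This equals 0.397 at X = 0.317 (the root in 0 < X < 1).

X = 0.317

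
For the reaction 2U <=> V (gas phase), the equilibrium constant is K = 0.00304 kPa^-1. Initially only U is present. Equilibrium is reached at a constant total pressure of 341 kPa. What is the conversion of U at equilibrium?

Basis: 1 mol U initially; let X = conversion of U. Extent ξ = 0.5X.
Mole table: n_U = 1 − X; n_V = 0.5X.
Total moles n_T = 1 − 0.5X.
Mole fractions y_i = n_i/n_T; K = p_V / (p_U^2) with p_i = y_i·P.
This yields a degree-2 equation in X; solving on (0,1), X = 0.559.

X = 0.559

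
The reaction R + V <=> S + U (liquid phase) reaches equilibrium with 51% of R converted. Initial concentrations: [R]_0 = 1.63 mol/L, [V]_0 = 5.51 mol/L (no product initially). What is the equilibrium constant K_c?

Let X = conversion of R.
Concentrations: [R] = 1.63 − 1.63X; [V] = 5.51 − 1.63X; [S] = 1.63X; [U] = 1.63X.
At X = 0.51: [R] = 0.799, [V] = 4.68, [S] = 0.831, [U] = 0.831.
K_c = [S] [U] / ([R] [V]) = 0.185.

K_c = 0.185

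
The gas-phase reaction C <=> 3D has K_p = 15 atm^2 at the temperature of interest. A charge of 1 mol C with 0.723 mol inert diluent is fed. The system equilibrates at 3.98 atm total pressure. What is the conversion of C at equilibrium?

Basis: 1 mol C initially; let X = conversion of C. Extent ξ = X.
Mole table: n_C = 1 − X; n_D = 3X; n_I = 0.723 (inert).
Summing: n_T = 1.72 + 2X.
Mole fractions y_i = n_i/n_T; K_p = p_D^3 / (p_C) with p_i = y_i·P.
This yields a degree-3 equation in X; solving on (0,1), X = 0.506.

X = 0.506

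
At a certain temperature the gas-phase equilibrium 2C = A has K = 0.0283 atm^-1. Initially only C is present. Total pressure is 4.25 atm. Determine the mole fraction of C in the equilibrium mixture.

y_C = 0.902

Take 1 mol C as basis and let X be its fractional conversion, so ξ = 0.5X.
Moles: n_C = 1 − X; n_A = 0.5X.
n_T = Σnᵢ = 1 − 0.5X.
Mole fractions y_i = n_i/n_T; K = p_A / (p_C^2) with p_i = y_i·P.
Setting this equal to 0.0283 atm^-1 and taking the physical root (0 < X < 1) gives X = 0.178.
Then n_C = 0.822, n_T = 0.911, so y_C = 0.902.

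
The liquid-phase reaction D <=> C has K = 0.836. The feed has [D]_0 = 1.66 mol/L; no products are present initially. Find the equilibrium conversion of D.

X = 0.455

Let X = conversion of D; extent ξ = 1.66·X mol/L.
Concentrations: [D] = 1.66 − 1.66X; [C] = 1.66X.
K = [C] / ([D]).
Solving K = 0.836 for X ∈ (0,1): X = 0.455.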